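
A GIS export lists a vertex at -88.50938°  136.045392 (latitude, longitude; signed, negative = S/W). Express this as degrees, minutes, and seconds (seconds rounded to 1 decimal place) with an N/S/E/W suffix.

88°30′33.8″ S, 136°02′43.4″ E

Latitude is negative → S; |value| = 88.509380
Lat: whole degrees 88; 30.56280′ → 30′ and 33.768″
Longitude: whole degrees 136; 2.72352′ → 2′ and 43.411″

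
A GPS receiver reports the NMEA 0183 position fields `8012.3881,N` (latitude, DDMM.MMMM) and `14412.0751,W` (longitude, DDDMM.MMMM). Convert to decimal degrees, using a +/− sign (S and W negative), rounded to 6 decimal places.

φ: split at 2 digits → 80° and 12.3881′; 80 + 12.3881/60 = 80.2064683
N → positive
Lon: split at 3 digits → 144° and 12.0751′; 144 + 12.0751/60 = 144.2012517
W ⇒ negate

80.206468, -144.201252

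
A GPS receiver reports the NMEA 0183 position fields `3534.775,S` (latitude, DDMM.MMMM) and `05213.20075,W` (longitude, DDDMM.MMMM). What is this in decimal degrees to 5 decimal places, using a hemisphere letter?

Latitude: split at 2 digits → 35° and 34.775′; 35 + 34.775/60 = 35.579583
λ: degrees = first 3 digits = 52, minutes = 13.20075; 52 + 13.20075/60 = 52.220013

35.57958° S, 52.22001° W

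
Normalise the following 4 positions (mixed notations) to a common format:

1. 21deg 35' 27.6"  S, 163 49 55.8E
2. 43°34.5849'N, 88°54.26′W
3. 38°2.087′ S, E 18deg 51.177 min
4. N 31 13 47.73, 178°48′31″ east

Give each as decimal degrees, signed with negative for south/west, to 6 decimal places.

1. -21.591000, 163.832167
2. 43.576415, -88.904333
3. -38.034783, 18.852950
4. 31.229925, 178.808611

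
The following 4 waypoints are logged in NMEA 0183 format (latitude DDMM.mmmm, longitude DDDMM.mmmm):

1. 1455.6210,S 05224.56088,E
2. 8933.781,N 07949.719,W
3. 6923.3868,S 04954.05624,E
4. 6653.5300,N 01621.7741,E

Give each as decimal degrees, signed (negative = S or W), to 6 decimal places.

Point 1:
  Latitude: degrees = first 2 digits = 14, minutes = 55.621; 14 + 55.621/60 = 14.9270167
  S ⇒ negate
  Lon: split at 3 digits → 052° and 24.56088′; 52 + 24.56088/60 = 52.4093480
  E ⇒ keep positive
Point 2:
  φ: split at 2 digits → 89° and 33.781′; 89 + 33.781/60 = 89.5630167
  N → positive
  Longitude: split at 3 digits → 079° and 49.719′; 79 + 49.719/60 = 79.8286500
  W ⇒ negate
Point 3:
  φ: split at 2 digits → 69° and 23.3868′; 69 + 23.3868/60 = 69.3897800
  hemisphere S, so the sign is −
  λ: split at 3 digits → 049° and 54.05624′; 49 + 54.05624/60 = 49.9009373
  E ⇒ keep positive
Point 4:
  Latitude: degrees = first 2 digits = 66, minutes = 53.53; 66 + 53.53/60 = 66.8921667
  N → positive
  λ: split at 3 digits → 016° and 21.7741′; 16 + 21.7741/60 = 16.3629017
  E → positive

1. -14.927017, 52.409348
2. 89.563017, -79.828650
3. -69.389780, 49.900937
4. 66.892167, 16.362902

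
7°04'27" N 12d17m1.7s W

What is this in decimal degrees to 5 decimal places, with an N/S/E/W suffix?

7.07417° N, 12.28381° W

φ: 7 + 4/60 + 27/3600 = 7.074167
λ: 12 + 17/60 + 1.7/3600 = 12.283806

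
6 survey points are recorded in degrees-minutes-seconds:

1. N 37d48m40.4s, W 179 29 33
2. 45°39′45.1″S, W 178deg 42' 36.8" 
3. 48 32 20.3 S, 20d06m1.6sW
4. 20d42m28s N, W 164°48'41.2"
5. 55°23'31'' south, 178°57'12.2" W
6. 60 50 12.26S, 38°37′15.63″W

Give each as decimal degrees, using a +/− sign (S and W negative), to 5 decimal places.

Point 1:
  Lat: 37° + 48/60 + 40.4/3600 = 37 + 0.800000 + 0.011222 = 37.811222
  N ⇒ keep positive
  Lon: 179° + 29/60 + 33/3600 = 179 + 0.483333 + 0.009167 = 179.492500
  hemisphere W, so the sign is −
Point 2:
  Lat: 45° + 39/60 + 45.1/3600 = 45 + 0.650000 + 0.012528 = 45.662528
  S ⇒ negate
  Lon: 178 + 42/60 + 36.8/3600 = 178.710222
  hemisphere W, so the sign is −
Point 3:
  Lat: 48° + 32/60 + 20.3/3600 = 48 + 0.533333 + 0.005639 = 48.538972
  hemisphere S, so the sign is −
  Lon: 20 + 6/60 + 1.6/3600 = 20.100444
  W → negative
Point 4:
  φ: 20° + 42/60 + 28/3600 = 20 + 0.700000 + 0.007778 = 20.707778
  N → positive
  Lon: 164 + 48/60 + 41.2/3600 = 164.811444
  W → negative
Point 5:
  Lat: 55° + 23/60 + 31/3600 = 55 + 0.383333 + 0.008611 = 55.391944
  hemisphere S, so the sign is −
  Longitude: 178 + 57/60 + 12.2/3600 = 178.953389
  W ⇒ negate
Point 6:
  φ: 60° + 50/60 + 12.26/3600 = 60 + 0.833333 + 0.003406 = 60.836739
  hemisphere S, so the sign is −
  Lon: 38° + 37/60 + 15.63/3600 = 38 + 0.616667 + 0.004342 = 38.621008
  W ⇒ negate

1. 37.81122, -179.49250
2. -45.66253, -178.71022
3. -48.53897, -20.10044
4. 20.70778, -164.81144
5. -55.39194, -178.95339
6. -60.83674, -38.62101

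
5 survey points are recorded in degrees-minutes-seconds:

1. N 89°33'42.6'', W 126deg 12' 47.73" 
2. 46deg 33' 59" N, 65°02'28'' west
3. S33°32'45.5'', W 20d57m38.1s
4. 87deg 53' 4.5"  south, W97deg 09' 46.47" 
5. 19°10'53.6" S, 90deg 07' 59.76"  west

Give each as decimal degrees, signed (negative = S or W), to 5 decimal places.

1. 89.56183, -126.21326
2. 46.56639, -65.04111
3. -33.54597, -20.96058
4. -87.88458, -97.16291
5. -19.18156, -90.13327

Point 1:
  Lat: 33′ + 42.6″ = 33.71000′; 89 + 33.71000/60 = 89.561833
  N → positive
  λ: 12′ + 47.73″ = 12.79550′; 126 + 12.79550/60 = 126.213258
  W ⇒ negate
Point 2:
  Lat: 46° + 33/60 + 59/3600 = 46 + 0.550000 + 0.016389 = 46.566389
  N → positive
  Longitude: 65 + 2/60 + 28/3600 = 65.041111
  hemisphere W, so the sign is −
Point 3:
  Lat: 32′ + 45.5″ = 32.75833′; 33 + 32.75833/60 = 33.545972
  hemisphere S, so the sign is −
  Lon: 57′ + 38.1″ = 57.63500′; 20 + 57.63500/60 = 20.960583
  W ⇒ negate
Point 4:
  Lat: 87 + 53/60 + 4.5/3600 = 87.884583
  hemisphere S, so the sign is −
  λ: 97° + 9/60 + 46.47/3600 = 97 + 0.150000 + 0.012908 = 97.162908
  W ⇒ negate
Point 5:
  φ: 10′ + 53.6″ = 10.89333′; 19 + 10.89333/60 = 19.181556
  S ⇒ negate
  λ: 90° + 7/60 + 59.76/3600 = 90 + 0.116667 + 0.016600 = 90.133267
  hemisphere W, so the sign is −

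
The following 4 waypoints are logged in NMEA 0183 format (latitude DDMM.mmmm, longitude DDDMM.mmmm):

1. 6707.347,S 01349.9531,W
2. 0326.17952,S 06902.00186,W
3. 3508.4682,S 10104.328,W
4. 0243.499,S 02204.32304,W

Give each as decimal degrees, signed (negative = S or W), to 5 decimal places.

1. -67.12245, -13.83255
2. -3.43633, -69.03336
3. -35.14114, -101.07213
4. -2.72498, -22.07205

Point 1:
  φ: split at 2 digits → 67° and 7.347′; 67 + 7.347/60 = 67.122450
  S ⇒ negate
  Lon: degrees = first 3 digits = 13, minutes = 49.9531; 13 + 49.9531/60 = 13.832552
  W → negative
Point 2:
  φ: split at 2 digits → 03° and 26.17952′; 3 + 26.17952/60 = 3.436325
  hemisphere S, so the sign is −
  Lon: split at 3 digits → 069° and 2.00186′; 69 + 2.00186/60 = 69.033364
  W → negative
Point 3:
  Latitude: split at 2 digits → 35° and 8.4682′; 35 + 8.4682/60 = 35.141137
  S ⇒ negate
  λ: split at 3 digits → 101° and 4.328′; 101 + 4.328/60 = 101.072133
  hemisphere W, so the sign is −
Point 4:
  Lat: split at 2 digits → 02° and 43.499′; 2 + 43.499/60 = 2.724983
  hemisphere S, so the sign is −
  λ: degrees = first 3 digits = 22, minutes = 4.32304; 22 + 4.32304/60 = 22.072051
  W → negative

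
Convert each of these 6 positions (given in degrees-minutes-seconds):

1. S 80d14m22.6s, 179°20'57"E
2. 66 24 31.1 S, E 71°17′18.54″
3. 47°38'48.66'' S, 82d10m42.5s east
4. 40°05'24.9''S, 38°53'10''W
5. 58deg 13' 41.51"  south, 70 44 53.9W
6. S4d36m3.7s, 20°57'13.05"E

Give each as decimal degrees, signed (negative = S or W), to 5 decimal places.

1. -80.23961, 179.34917
2. -66.40864, 71.28848
3. -47.64685, 82.17847
4. -40.09025, -38.88611
5. -58.22820, -70.74831
6. -4.60103, 20.95363

Point 1:
  Latitude: 80 + 14/60 + 22.6/3600 = 80.239611
  S ⇒ negate
  λ: 179° + 20/60 + 57/3600 = 179 + 0.333333 + 0.015833 = 179.349167
  E → positive
Point 2:
  φ: 66 + 24/60 + 31.1/3600 = 66.408639
  hemisphere S, so the sign is −
  λ: 71° + 17/60 + 18.54/3600 = 71 + 0.283333 + 0.005150 = 71.288483
  E ⇒ keep positive
Point 3:
  Latitude: 47 + 38/60 + 48.66/3600 = 47.646850
  hemisphere S, so the sign is −
  λ: 82 + 10/60 + 42.5/3600 = 82.178472
  E → positive
Point 4:
  φ: 40 + 5/60 + 24.9/3600 = 40.090250
  S → negative
  Lon: 38° + 53/60 + 10/3600 = 38 + 0.883333 + 0.002778 = 38.886111
  W ⇒ negate
Point 5:
  φ: 58 + 13/60 + 41.51/3600 = 58.228197
  S ⇒ negate
  λ: 44′ + 53.9″ = 44.89833′; 70 + 44.89833/60 = 70.748306
  W → negative
Point 6:
  Latitude: 4 + 36/60 + 3.7/3600 = 4.601028
  S ⇒ negate
  λ: 57′ + 13.05″ = 57.21750′; 20 + 57.21750/60 = 20.953625
  E ⇒ keep positive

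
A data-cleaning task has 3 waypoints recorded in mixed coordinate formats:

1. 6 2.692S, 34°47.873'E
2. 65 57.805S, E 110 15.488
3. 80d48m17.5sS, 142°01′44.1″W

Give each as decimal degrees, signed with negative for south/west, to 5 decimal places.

1. -6.04487, 34.79788
2. -65.96342, 110.25813
3. -80.80486, -142.02892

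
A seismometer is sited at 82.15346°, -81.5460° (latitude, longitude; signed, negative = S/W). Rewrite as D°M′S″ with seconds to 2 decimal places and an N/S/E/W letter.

82°09′12.46″ N, 81°32′45.60″ W

φ: 0.153460 × 60 = 9.20760′ → 9′, remainder × 60 = 12.4560″
Longitude is negative → W; |value| = 81.546000
Longitude: whole degrees 81; 32.76000′ → 32′ and 45.6000″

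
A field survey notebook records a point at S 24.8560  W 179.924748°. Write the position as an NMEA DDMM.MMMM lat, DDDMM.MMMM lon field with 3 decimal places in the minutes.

2451.360,S / 17955.485,W

φ: minutes = (24.856000 − 24) × 60 = 51.36000
Lon: minutes = (179.924748 − 179) × 60 = 55.48488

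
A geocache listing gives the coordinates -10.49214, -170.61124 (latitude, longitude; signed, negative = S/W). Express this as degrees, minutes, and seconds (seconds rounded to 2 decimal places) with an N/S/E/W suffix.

10°29′31.70″ S, 170°36′40.46″ W

Latitude is negative → S; |value| = 10.492140
φ: 0.492140° → 29.52840′; 0.52840 × 60 = 31.7040″
Longitude is negative → W; |value| = 170.611240
Longitude: 0.611240 × 60 = 36.67440′ → 36′, remainder × 60 = 40.4640″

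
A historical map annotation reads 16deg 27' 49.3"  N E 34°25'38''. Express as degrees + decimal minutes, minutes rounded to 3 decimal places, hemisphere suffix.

16° 27.822′ N, 34° 25.633′ E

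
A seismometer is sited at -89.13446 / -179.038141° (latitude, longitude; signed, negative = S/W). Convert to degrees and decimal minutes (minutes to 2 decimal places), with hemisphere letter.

89° 8.07′ S, 179° 2.29′ W

Latitude is negative → S; |value| = 89.134460
φ: minutes = (89.134460 − 89) × 60 = 8.0676
Longitude is negative → W; |value| = 179.038141
Lon: minutes = (179.038141 − 179) × 60 = 2.2885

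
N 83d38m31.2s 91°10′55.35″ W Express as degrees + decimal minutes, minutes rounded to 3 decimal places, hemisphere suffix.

φ: seconds/60 = 0.52000; minutes = 38 + 0.52000 = 38.52000
Longitude: seconds/60 = 0.92250; minutes = 10 + 0.92250 = 10.92250

83° 38.520′ N, 91° 10.923′ W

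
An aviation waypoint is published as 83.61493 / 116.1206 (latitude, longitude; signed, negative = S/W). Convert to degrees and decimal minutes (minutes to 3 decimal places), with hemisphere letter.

Latitude: fractional part 0.614930 → 36.89580 minutes
λ: fractional part 0.120600 → 7.23600 minutes

83° 36.896′ N, 116° 7.236′ E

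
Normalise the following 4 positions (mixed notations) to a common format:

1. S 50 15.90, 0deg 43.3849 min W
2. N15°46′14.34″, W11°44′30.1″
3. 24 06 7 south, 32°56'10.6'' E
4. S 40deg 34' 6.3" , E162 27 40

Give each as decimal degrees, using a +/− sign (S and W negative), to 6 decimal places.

1. -50.265000, -0.723082
2. 15.770650, -11.741694
3. -24.101944, 32.936278
4. -40.568417, 162.461111

Point 1:
  Latitude: 50 + 15.9/60 = 50.2650000
  hemisphere S, so the sign is −
  Longitude: 0 + 43.3849/60 = 0.7230817
  W → negative
Point 2:
  Lat: 15° + 46/60 + 14.34/3600 = 15 + 0.766667 + 0.003983 = 15.7706500
  N → positive
  λ: 11 + 44/60 + 30.1/3600 = 11.7416944
  W → negative
Point 3:
  φ: 6′ + 7″ = 6.11667′; 24 + 6.11667/60 = 24.1019444
  hemisphere S, so the sign is −
  λ: 32° + 56/60 + 10.6/3600 = 32 + 0.933333 + 0.002944 = 32.9362778
  E → positive
Point 4:
  Latitude: 40 + 34/60 + 6.3/3600 = 40.5684167
  S → negative
  λ: 27′ + 40″ = 27.66667′; 162 + 27.66667/60 = 162.4611111
  E → positive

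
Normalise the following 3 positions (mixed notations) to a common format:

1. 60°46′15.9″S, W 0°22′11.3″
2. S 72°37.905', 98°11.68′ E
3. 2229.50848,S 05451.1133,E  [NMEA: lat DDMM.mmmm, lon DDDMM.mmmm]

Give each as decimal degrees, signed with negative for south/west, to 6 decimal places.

1. -60.771083, -0.369806
2. -72.631750, 98.194667
3. -22.491808, 54.851888

Point 1:
  φ: 60 + 46/60 + 15.9/3600 = 60.7710833
  hemisphere S, so the sign is −
  Lon: 0° + 22/60 + 11.3/3600 = 0 + 0.366667 + 0.003139 = 0.3698056
  W → negative
Point 2:
  Latitude: 72 + 37.905/60 = 72.6317500
  hemisphere S, so the sign is −
  Longitude: 11.68′ = 0.194667°; total 98.1946667
  E ⇒ keep positive
Point 3:
  φ: split at 2 digits → 22° and 29.50848′; 22 + 29.50848/60 = 22.4918080
  S → negative
  Lon: split at 3 digits → 054° and 51.1133′; 54 + 51.1133/60 = 54.8518883
  E ⇒ keep positive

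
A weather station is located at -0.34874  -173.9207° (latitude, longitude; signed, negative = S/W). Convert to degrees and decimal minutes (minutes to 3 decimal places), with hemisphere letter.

0° 20.924′ S, 173° 55.242′ W

Latitude is negative → S; |value| = 0.348740
Lat: 0° + 0.348740 × 60 = 0° 20.92440′
Longitude is negative → W; |value| = 173.920700
λ: fractional part 0.920700 → 55.24200 minutes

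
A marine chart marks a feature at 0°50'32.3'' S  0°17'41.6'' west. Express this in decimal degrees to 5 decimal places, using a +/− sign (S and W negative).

Lat: 50′ + 32.3″ = 50.53833′; 0 + 50.53833/60 = 0.842306
S → negative
Longitude: 0 + 17/60 + 41.6/3600 = 0.294889
hemisphere W, so the sign is −

-0.84231, -0.29489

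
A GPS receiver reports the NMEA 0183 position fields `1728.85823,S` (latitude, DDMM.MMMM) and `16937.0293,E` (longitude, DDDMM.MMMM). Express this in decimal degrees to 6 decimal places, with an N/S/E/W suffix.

φ: degrees = first 2 digits = 17, minutes = 28.85823; 17 + 28.85823/60 = 17.4809705
Lon: split at 3 digits → 169° and 37.0293′; 169 + 37.0293/60 = 169.6171550

17.480971° S, 169.617155° E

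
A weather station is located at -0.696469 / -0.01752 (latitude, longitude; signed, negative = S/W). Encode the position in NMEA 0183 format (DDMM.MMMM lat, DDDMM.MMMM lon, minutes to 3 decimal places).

0041.788,S / 00001.051,W

Latitude is negative → S; |value| = 0.696469
Lat: minutes = (0.696469 − 0) × 60 = 41.78814
Longitude is negative → W; |value| = 0.017520
λ: fractional part 0.017520 → 1.05120 minutes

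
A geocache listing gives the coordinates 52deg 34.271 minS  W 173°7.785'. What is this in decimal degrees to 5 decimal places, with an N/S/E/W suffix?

Latitude: 34.271′ = 0.571183°; total 52.571183
Lon: 173 + 7.785/60 = 173.129750

52.57118° S, 173.12975° W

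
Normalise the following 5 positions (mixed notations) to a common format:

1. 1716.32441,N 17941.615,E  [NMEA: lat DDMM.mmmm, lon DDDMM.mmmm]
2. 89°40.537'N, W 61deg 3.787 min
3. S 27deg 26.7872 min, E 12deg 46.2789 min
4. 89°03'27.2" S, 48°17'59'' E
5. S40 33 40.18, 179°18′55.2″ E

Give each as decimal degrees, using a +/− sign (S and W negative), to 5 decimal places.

1. 17.27207, 179.69358
2. 89.67562, -61.06312
3. -27.44645, 12.77132
4. -89.05756, 48.29972
5. -40.56116, 179.31533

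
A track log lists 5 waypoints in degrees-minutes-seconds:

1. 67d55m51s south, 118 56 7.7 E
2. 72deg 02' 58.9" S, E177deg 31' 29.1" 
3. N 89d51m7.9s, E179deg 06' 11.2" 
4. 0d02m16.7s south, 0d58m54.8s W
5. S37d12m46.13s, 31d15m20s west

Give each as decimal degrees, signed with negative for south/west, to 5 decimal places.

1. -67.93083, 118.93547
2. -72.04969, 177.52475
3. 89.85219, 179.10311
4. -0.03797, -0.98189
5. -37.21281, -31.25556

Point 1:
  Lat: 67° + 55/60 + 51/3600 = 67 + 0.916667 + 0.014167 = 67.930833
  hemisphere S, so the sign is −
  λ: 118 + 56/60 + 7.7/3600 = 118.935472
  E → positive
Point 2:
  Latitude: 72° + 2/60 + 58.9/3600 = 72 + 0.033333 + 0.016361 = 72.049694
  S → negative
  λ: 177° + 31/60 + 29.1/3600 = 177 + 0.516667 + 0.008083 = 177.524750
  E ⇒ keep positive
Point 3:
  Lat: 89 + 51/60 + 7.9/3600 = 89.852194
  N ⇒ keep positive
  λ: 6′ + 11.2″ = 6.18667′; 179 + 6.18667/60 = 179.103111
  E → positive
Point 4:
  Latitude: 0 + 2/60 + 16.7/3600 = 0.037972
  S ⇒ negate
  λ: 0 + 58/60 + 54.8/3600 = 0.981889
  W → negative
Point 5:
  Latitude: 37° + 12/60 + 46.13/3600 = 37 + 0.200000 + 0.012814 = 37.212814
  hemisphere S, so the sign is −
  Lon: 31° + 15/60 + 20/3600 = 31 + 0.250000 + 0.005556 = 31.255556
  W ⇒ negate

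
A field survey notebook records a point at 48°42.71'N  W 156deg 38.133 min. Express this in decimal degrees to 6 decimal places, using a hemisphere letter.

Lat: 42.71′ = 0.711833°; total 48.7118333
λ: 38.133′ = 0.635550°; total 156.6355500

48.711833° N, 156.635550° W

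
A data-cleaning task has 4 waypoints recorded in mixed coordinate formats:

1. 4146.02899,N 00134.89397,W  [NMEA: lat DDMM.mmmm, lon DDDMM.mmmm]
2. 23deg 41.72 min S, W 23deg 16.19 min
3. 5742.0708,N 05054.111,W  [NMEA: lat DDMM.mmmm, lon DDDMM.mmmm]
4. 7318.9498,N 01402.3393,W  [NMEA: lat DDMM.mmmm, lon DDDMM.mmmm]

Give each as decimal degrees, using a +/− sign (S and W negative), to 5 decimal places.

1. 41.76715, -1.58157
2. -23.69533, -23.26983
3. 57.70118, -50.90185
4. 73.31583, -14.03899

Point 1:
  Lat: split at 2 digits → 41° and 46.02899′; 41 + 46.02899/60 = 41.767150
  N → positive
  Longitude: split at 3 digits → 001° and 34.89397′; 1 + 34.89397/60 = 1.581566
  W ⇒ negate
Point 2:
  Lat: 41.72′ = 0.695333°; total 23.695333
  hemisphere S, so the sign is −
  λ: 16.19′ = 0.269833°; total 23.269833
  W → negative
Point 3:
  φ: split at 2 digits → 57° and 42.0708′; 57 + 42.0708/60 = 57.701180
  N → positive
  Longitude: degrees = first 3 digits = 50, minutes = 54.111; 50 + 54.111/60 = 50.901850
  hemisphere W, so the sign is −
Point 4:
  Lat: degrees = first 2 digits = 73, minutes = 18.9498; 73 + 18.9498/60 = 73.315830
  N → positive
  Longitude: degrees = first 3 digits = 14, minutes = 2.3393; 14 + 2.3393/60 = 14.038988
  W ⇒ negate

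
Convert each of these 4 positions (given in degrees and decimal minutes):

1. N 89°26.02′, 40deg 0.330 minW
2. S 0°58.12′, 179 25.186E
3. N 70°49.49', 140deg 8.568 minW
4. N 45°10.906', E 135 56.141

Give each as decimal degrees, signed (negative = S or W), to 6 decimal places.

1. 89.433667, -40.005500
2. -0.968667, 179.419767
3. 70.824833, -140.142800
4. 45.181767, 135.935683

Point 1:
  φ: 89 + 26.02/60 = 89.4336667
  N ⇒ keep positive
  Lon: 0.33′ = 0.005500°; total 40.0055000
  W → negative
Point 2:
  Latitude: 0 + 58.12/60 = 0.9686667
  S → negative
  Lon: 25.186′ = 0.419767°; total 179.4197667
  E → positive
Point 3:
  Latitude: 49.49′ = 0.824833°; total 70.8248333
  N ⇒ keep positive
  λ: 8.568′ = 0.142800°; total 140.1428000
  W → negative
Point 4:
  Lat: 10.906′ = 0.181767°; total 45.1817667
  N → positive
  λ: 56.141′ = 0.935683°; total 135.9356833
  E → positive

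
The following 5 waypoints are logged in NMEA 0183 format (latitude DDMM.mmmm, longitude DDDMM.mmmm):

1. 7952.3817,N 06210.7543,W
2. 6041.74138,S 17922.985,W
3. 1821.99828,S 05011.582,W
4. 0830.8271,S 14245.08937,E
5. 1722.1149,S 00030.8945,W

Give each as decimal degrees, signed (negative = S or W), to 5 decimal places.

1. 79.87303, -62.17924
2. -60.69569, -179.38308
3. -18.36664, -50.19303
4. -8.51379, 142.75149
5. -17.36858, -0.51491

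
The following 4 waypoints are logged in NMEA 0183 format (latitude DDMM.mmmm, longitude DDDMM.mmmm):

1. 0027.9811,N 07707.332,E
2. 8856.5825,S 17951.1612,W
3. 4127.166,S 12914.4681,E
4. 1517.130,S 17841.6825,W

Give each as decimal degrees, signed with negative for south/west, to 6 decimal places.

1. 0.466352, 77.122200
2. -88.943042, -179.852687
3. -41.452767, 129.241135
4. -15.285500, -178.694708

Point 1:
  φ: degrees = first 2 digits = 0, minutes = 27.9811; 0 + 27.9811/60 = 0.4663517
  N ⇒ keep positive
  Lon: degrees = first 3 digits = 77, minutes = 7.332; 77 + 7.332/60 = 77.1222000
  E ⇒ keep positive
Point 2:
  Lat: degrees = first 2 digits = 88, minutes = 56.5825; 88 + 56.5825/60 = 88.9430417
  hemisphere S, so the sign is −
  Lon: degrees = first 3 digits = 179, minutes = 51.1612; 179 + 51.1612/60 = 179.8526867
  hemisphere W, so the sign is −
Point 3:
  φ: split at 2 digits → 41° and 27.166′; 41 + 27.166/60 = 41.4527667
  S → negative
  Longitude: degrees = first 3 digits = 129, minutes = 14.4681; 129 + 14.4681/60 = 129.2411350
  E → positive
Point 4:
  Latitude: split at 2 digits → 15° and 17.13′; 15 + 17.13/60 = 15.2855000
  S → negative
  λ: degrees = first 3 digits = 178, minutes = 41.6825; 178 + 41.6825/60 = 178.6947083
  W → negative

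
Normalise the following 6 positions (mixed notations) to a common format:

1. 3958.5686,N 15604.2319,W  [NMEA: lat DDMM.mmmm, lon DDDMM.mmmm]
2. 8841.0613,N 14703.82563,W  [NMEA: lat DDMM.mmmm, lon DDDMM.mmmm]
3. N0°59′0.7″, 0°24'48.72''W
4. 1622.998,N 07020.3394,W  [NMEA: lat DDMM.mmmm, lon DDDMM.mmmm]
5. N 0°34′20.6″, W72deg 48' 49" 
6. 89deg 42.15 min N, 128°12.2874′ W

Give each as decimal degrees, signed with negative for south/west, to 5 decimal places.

Point 1:
  Lat: degrees = first 2 digits = 39, minutes = 58.5686; 39 + 58.5686/60 = 39.976143
  N → positive
  λ: degrees = first 3 digits = 156, minutes = 4.2319; 156 + 4.2319/60 = 156.070532
  W → negative
Point 2:
  φ: degrees = first 2 digits = 88, minutes = 41.0613; 88 + 41.0613/60 = 88.684355
  N ⇒ keep positive
  λ: degrees = first 3 digits = 147, minutes = 3.82563; 147 + 3.82563/60 = 147.063761
  W ⇒ negate
Point 3:
  φ: 0 + 59/60 + 0.7/3600 = 0.983528
  N ⇒ keep positive
  λ: 0 + 24/60 + 48.72/3600 = 0.413533
  hemisphere W, so the sign is −
Point 4:
  φ: split at 2 digits → 16° and 22.998′; 16 + 22.998/60 = 16.383300
  N ⇒ keep positive
  λ: degrees = first 3 digits = 70, minutes = 20.3394; 70 + 20.3394/60 = 70.338990
  hemisphere W, so the sign is −
Point 5:
  φ: 0 + 34/60 + 20.6/3600 = 0.572389
  N ⇒ keep positive
  Longitude: 72° + 48/60 + 49/3600 = 72 + 0.800000 + 0.013611 = 72.813611
  W ⇒ negate
Point 6:
  Latitude: 42.15′ = 0.702500°; total 89.702500
  N → positive
  Longitude: 12.2874′ = 0.204790°; total 128.204790
  hemisphere W, so the sign is −

1. 39.97614, -156.07053
2. 88.68436, -147.06376
3. 0.98353, -0.41353
4. 16.38330, -70.33899
5. 0.57239, -72.81361
6. 89.70250, -128.20479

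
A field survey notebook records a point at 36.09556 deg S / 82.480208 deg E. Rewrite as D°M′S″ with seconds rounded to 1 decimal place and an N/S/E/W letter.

36°05′44.0″ S, 82°28′48.7″ E

φ: 0.095560 × 60 = 5.73360′ → 5′, remainder × 60 = 44.016″
λ: 0.480208 × 60 = 28.81248′ → 28′, remainder × 60 = 48.749″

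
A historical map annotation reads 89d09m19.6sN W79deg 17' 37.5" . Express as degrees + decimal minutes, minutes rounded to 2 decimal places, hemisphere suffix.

89° 9.33′ N, 79° 17.63′ W

Latitude: seconds/60 = 0.32667; minutes = 9 + 0.32667 = 9.3267
λ: 17 + 37.5/60 = 17.6250′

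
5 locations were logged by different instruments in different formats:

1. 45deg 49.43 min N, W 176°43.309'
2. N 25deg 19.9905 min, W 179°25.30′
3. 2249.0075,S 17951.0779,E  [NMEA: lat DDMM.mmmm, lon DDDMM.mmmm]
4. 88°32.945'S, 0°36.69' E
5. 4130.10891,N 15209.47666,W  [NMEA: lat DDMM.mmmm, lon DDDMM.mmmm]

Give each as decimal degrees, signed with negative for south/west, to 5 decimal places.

1. 45.82383, -176.72182
2. 25.33318, -179.42167
3. -22.81679, 179.85130
4. -88.54908, 0.61150
5. 41.50182, -152.15794

Point 1:
  Lat: 45 + 49.43/60 = 45.823833
  N → positive
  Longitude: 176 + 43.309/60 = 176.721817
  hemisphere W, so the sign is −
Point 2:
  Lat: 25 + 19.9905/60 = 25.333175
  N → positive
  λ: 25.3′ = 0.421667°; total 179.421667
  W → negative
Point 3:
  Latitude: split at 2 digits → 22° and 49.0075′; 22 + 49.0075/60 = 22.816792
  hemisphere S, so the sign is −
  λ: degrees = first 3 digits = 179, minutes = 51.0779; 179 + 51.0779/60 = 179.851298
  E → positive
Point 4:
  Latitude: 88 + 32.945/60 = 88.549083
  S → negative
  Lon: 0 + 36.69/60 = 0.611500
  E → positive
Point 5:
  φ: split at 2 digits → 41° and 30.10891′; 41 + 30.10891/60 = 41.501815
  N ⇒ keep positive
  Longitude: degrees = first 3 digits = 152, minutes = 9.47666; 152 + 9.47666/60 = 152.157944
  W → negative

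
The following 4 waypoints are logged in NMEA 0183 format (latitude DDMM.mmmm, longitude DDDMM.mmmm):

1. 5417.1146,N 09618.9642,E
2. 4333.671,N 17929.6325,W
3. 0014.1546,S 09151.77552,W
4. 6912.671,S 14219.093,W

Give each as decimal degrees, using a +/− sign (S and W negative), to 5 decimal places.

Point 1:
  φ: degrees = first 2 digits = 54, minutes = 17.1146; 54 + 17.1146/60 = 54.285243
  N ⇒ keep positive
  λ: degrees = first 3 digits = 96, minutes = 18.9642; 96 + 18.9642/60 = 96.316070
  E → positive
Point 2:
  Latitude: split at 2 digits → 43° and 33.671′; 43 + 33.671/60 = 43.561183
  N → positive
  Longitude: split at 3 digits → 179° and 29.6325′; 179 + 29.6325/60 = 179.493875
  W ⇒ negate
Point 3:
  Latitude: degrees = first 2 digits = 0, minutes = 14.1546; 0 + 14.1546/60 = 0.235910
  S ⇒ negate
  Lon: degrees = first 3 digits = 91, minutes = 51.77552; 91 + 51.77552/60 = 91.862925
  hemisphere W, so the sign is −
Point 4:
  Lat: split at 2 digits → 69° and 12.671′; 69 + 12.671/60 = 69.211183
  hemisphere S, so the sign is −
  λ: split at 3 digits → 142° and 19.093′; 142 + 19.093/60 = 142.318217
  hemisphere W, so the sign is −

1. 54.28524, 96.31607
2. 43.56118, -179.49388
3. -0.23591, -91.86293
4. -69.21118, -142.31822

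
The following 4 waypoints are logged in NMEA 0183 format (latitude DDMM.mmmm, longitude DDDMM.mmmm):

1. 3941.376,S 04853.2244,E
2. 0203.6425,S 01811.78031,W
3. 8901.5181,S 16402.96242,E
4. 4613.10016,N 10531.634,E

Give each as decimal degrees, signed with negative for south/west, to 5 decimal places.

Point 1:
  φ: degrees = first 2 digits = 39, minutes = 41.376; 39 + 41.376/60 = 39.689600
  S → negative
  Longitude: degrees = first 3 digits = 48, minutes = 53.2244; 48 + 53.2244/60 = 48.887073
  E → positive
Point 2:
  Latitude: split at 2 digits → 02° and 3.6425′; 2 + 3.6425/60 = 2.060708
  S → negative
  λ: split at 3 digits → 018° and 11.78031′; 18 + 11.78031/60 = 18.196339
  W ⇒ negate
Point 3:
  φ: degrees = first 2 digits = 89, minutes = 1.5181; 89 + 1.5181/60 = 89.025302
  S ⇒ negate
  Longitude: split at 3 digits → 164° and 2.96242′; 164 + 2.96242/60 = 164.049374
  E → positive
Point 4:
  Lat: split at 2 digits → 46° and 13.10016′; 46 + 13.10016/60 = 46.218336
  N → positive
  Lon: degrees = first 3 digits = 105, minutes = 31.634; 105 + 31.634/60 = 105.527233
  E → positive

1. -39.68960, 48.88707
2. -2.06071, -18.19634
3. -89.02530, 164.04937
4. 46.21834, 105.52723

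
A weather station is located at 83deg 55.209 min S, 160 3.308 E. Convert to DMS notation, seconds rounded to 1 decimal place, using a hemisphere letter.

Lat: 55.20900′ → 55′ and 0.20900 × 60 = 12.540″
Longitude: 3.30800′ → 3′ and 0.30800 × 60 = 18.480″

83°55′12.5″ S, 160°03′18.5″ E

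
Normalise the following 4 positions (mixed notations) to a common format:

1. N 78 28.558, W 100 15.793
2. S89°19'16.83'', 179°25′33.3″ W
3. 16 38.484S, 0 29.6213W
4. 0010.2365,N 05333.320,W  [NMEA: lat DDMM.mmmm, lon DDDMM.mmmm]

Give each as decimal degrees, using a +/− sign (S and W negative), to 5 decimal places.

Point 1:
  Lat: 28.558′ = 0.475967°; total 78.475967
  N → positive
  Lon: 15.793′ = 0.263217°; total 100.263217
  W → negative
Point 2:
  φ: 19′ + 16.83″ = 19.28050′; 89 + 19.28050/60 = 89.321342
  S → negative
  Longitude: 179 + 25/60 + 33.3/3600 = 179.425917
  W ⇒ negate
Point 3:
  Latitude: 16 + 38.484/60 = 16.641400
  S → negative
  Longitude: 0 + 29.6213/60 = 0.493688
  W ⇒ negate
Point 4:
  φ: degrees = first 2 digits = 0, minutes = 10.2365; 0 + 10.2365/60 = 0.170608
  N → positive
  λ: degrees = first 3 digits = 53, minutes = 33.32; 53 + 33.32/60 = 53.555333
  hemisphere W, so the sign is −

1. 78.47597, -100.26322
2. -89.32134, -179.42592
3. -16.64140, -0.49369
4. 0.17061, -53.55533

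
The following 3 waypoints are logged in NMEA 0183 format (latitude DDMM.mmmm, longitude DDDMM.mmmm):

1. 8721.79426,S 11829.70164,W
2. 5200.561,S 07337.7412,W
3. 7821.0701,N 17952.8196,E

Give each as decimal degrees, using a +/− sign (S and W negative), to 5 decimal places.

Point 1:
  Latitude: degrees = first 2 digits = 87, minutes = 21.79426; 87 + 21.79426/60 = 87.363238
  hemisphere S, so the sign is −
  Longitude: split at 3 digits → 118° and 29.70164′; 118 + 29.70164/60 = 118.495027
  W → negative
Point 2:
  Latitude: degrees = first 2 digits = 52, minutes = 0.561; 52 + 0.561/60 = 52.009350
  S ⇒ negate
  λ: degrees = first 3 digits = 73, minutes = 37.7412; 73 + 37.7412/60 = 73.629020
  W → negative
Point 3:
  Lat: degrees = first 2 digits = 78, minutes = 21.0701; 78 + 21.0701/60 = 78.351168
  N ⇒ keep positive
  Longitude: degrees = first 3 digits = 179, minutes = 52.8196; 179 + 52.8196/60 = 179.880327
  E → positive

1. -87.36324, -118.49503
2. -52.00935, -73.62902
3. 78.35117, 179.88033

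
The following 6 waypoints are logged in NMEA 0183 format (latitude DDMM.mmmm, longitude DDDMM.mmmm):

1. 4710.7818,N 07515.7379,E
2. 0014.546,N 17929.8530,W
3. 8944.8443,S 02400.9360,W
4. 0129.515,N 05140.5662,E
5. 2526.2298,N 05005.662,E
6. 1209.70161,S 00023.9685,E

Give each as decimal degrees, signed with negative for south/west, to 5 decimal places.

Point 1:
  Latitude: split at 2 digits → 47° and 10.7818′; 47 + 10.7818/60 = 47.179697
  N ⇒ keep positive
  Lon: split at 3 digits → 075° and 15.7379′; 75 + 15.7379/60 = 75.262298
  E ⇒ keep positive
Point 2:
  φ: split at 2 digits → 00° and 14.546′; 0 + 14.546/60 = 0.242433
  N → positive
  λ: split at 3 digits → 179° and 29.853′; 179 + 29.853/60 = 179.497550
  W ⇒ negate
Point 3:
  Latitude: degrees = first 2 digits = 89, minutes = 44.8443; 89 + 44.8443/60 = 89.747405
  S → negative
  Longitude: split at 3 digits → 024° and 0.936′; 24 + 0.936/60 = 24.015600
  W ⇒ negate
Point 4:
  Lat: split at 2 digits → 01° and 29.515′; 1 + 29.515/60 = 1.491917
  N ⇒ keep positive
  λ: degrees = first 3 digits = 51, minutes = 40.5662; 51 + 40.5662/60 = 51.676103
  E ⇒ keep positive
Point 5:
  φ: degrees = first 2 digits = 25, minutes = 26.2298; 25 + 26.2298/60 = 25.437163
  N → positive
  Lon: split at 3 digits → 050° and 5.662′; 50 + 5.662/60 = 50.094367
  E → positive
Point 6:
  Lat: degrees = first 2 digits = 12, minutes = 9.70161; 12 + 9.70161/60 = 12.161694
  S → negative
  λ: split at 3 digits → 000° and 23.9685′; 0 + 23.9685/60 = 0.399475
  E ⇒ keep positive

1. 47.17970, 75.26230
2. 0.24243, -179.49755
3. -89.74741, -24.01560
4. 1.49192, 51.67610
5. 25.43716, 50.09437
6. -12.16169, 0.39948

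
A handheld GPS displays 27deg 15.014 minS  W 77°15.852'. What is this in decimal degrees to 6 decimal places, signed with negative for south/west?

-27.250233, -77.264200

φ: 15.014′ = 0.250233°; total 27.2502333
hemisphere S, so the sign is −
Lon: 15.852′ = 0.264200°; total 77.2642000
W ⇒ negate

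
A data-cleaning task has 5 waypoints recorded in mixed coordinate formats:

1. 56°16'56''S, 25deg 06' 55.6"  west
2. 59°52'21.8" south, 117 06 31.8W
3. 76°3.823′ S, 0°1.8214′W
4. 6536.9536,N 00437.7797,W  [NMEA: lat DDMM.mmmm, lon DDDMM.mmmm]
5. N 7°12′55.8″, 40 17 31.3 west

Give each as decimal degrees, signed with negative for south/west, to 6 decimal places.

1. -56.282222, -25.115444
2. -59.872722, -117.108833
3. -76.063717, -0.030357
4. 65.615893, -4.629662
5. 7.215500, -40.292028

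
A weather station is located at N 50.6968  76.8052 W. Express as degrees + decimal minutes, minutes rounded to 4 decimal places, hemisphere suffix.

Latitude: fractional part 0.696800 → 41.808000 minutes
Longitude: fractional part 0.805200 → 48.312000 minutes

50° 41.8080′ N, 76° 48.3120′ W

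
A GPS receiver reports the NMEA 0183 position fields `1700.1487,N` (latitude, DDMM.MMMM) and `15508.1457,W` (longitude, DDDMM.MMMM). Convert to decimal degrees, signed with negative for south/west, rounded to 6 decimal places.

17.002478, -155.135762

Lat: degrees = first 2 digits = 17, minutes = 0.1487; 17 + 0.1487/60 = 17.0024783
N ⇒ keep positive
Lon: split at 3 digits → 155° and 8.1457′; 155 + 8.1457/60 = 155.1357617
W → negative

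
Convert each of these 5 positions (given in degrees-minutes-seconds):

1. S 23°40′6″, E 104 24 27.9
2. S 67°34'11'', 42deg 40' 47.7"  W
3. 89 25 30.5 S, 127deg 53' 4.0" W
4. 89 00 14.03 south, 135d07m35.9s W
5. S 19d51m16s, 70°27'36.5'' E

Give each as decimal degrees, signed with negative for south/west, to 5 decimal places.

1. -23.66833, 104.40775
2. -67.56972, -42.67992
3. -89.42514, -127.88444
4. -89.00390, -135.12664
5. -19.85444, 70.46014

Point 1:
  φ: 23 + 40/60 + 6/3600 = 23.668333
  hemisphere S, so the sign is −
  Lon: 24′ + 27.9″ = 24.46500′; 104 + 24.46500/60 = 104.407750
  E → positive
Point 2:
  Latitude: 67 + 34/60 + 11/3600 = 67.569722
  S → negative
  Longitude: 42° + 40/60 + 47.7/3600 = 42 + 0.666667 + 0.013250 = 42.679917
  hemisphere W, so the sign is −
Point 3:
  Latitude: 25′ + 30.5″ = 25.50833′; 89 + 25.50833/60 = 89.425139
  S ⇒ negate
  Lon: 127 + 53/60 + 4/3600 = 127.884444
  W → negative
Point 4:
  Latitude: 89° + 0/60 + 14.03/3600 = 89 + 0.000000 + 0.003897 = 89.003897
  S ⇒ negate
  Longitude: 7′ + 35.9″ = 7.59833′; 135 + 7.59833/60 = 135.126639
  W → negative
Point 5:
  Lat: 51′ + 16″ = 51.26667′; 19 + 51.26667/60 = 19.854444
  hemisphere S, so the sign is −
  Longitude: 27′ + 36.5″ = 27.60833′; 70 + 27.60833/60 = 70.460139
  E ⇒ keep positive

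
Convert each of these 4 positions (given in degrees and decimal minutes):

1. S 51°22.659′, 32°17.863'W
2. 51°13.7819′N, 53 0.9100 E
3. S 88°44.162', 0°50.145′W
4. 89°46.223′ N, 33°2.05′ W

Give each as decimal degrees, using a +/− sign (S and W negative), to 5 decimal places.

Point 1:
  Lat: 51 + 22.659/60 = 51.377650
  S ⇒ negate
  Lon: 17.863′ = 0.297717°; total 32.297717
  hemisphere W, so the sign is −
Point 2:
  Latitude: 51 + 13.7819/60 = 51.229698
  N ⇒ keep positive
  Lon: 0.91′ = 0.015167°; total 53.015167
  E ⇒ keep positive
Point 3:
  Latitude: 88 + 44.162/60 = 88.736033
  S ⇒ negate
  λ: 0 + 50.145/60 = 0.835750
  W → negative
Point 4:
  Lat: 46.223′ = 0.770383°; total 89.770383
  N → positive
  Lon: 2.05′ = 0.034167°; total 33.034167
  W → negative

1. -51.37765, -32.29772
2. 51.22970, 53.01517
3. -88.73603, -0.83575
4. 89.77038, -33.03417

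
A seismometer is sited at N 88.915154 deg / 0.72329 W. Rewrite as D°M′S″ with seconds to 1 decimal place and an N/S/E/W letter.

φ: 0.915154 × 60 = 54.90924′ → 54′, remainder × 60 = 54.554″
Lon: 0.723290° → 43.39740′; 0.39740 × 60 = 23.844″

88°54′54.6″ N, 0°43′23.8″ W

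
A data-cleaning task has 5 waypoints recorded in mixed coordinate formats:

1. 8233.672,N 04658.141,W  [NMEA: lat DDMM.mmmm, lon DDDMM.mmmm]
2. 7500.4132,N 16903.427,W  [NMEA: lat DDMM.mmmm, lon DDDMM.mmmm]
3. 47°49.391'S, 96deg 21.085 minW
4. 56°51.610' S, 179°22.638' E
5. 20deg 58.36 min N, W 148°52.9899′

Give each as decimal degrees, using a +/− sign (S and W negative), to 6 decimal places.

Point 1:
  Latitude: split at 2 digits → 82° and 33.672′; 82 + 33.672/60 = 82.5612000
  N ⇒ keep positive
  λ: degrees = first 3 digits = 46, minutes = 58.141; 46 + 58.141/60 = 46.9690167
  W ⇒ negate
Point 2:
  Latitude: degrees = first 2 digits = 75, minutes = 0.4132; 75 + 0.4132/60 = 75.0068867
  N → positive
  λ: degrees = first 3 digits = 169, minutes = 3.427; 169 + 3.427/60 = 169.0571167
  W ⇒ negate
Point 3:
  Latitude: 49.391′ = 0.823183°; total 47.8231833
  S ⇒ negate
  Lon: 21.085′ = 0.351417°; total 96.3514167
  W ⇒ negate
Point 4:
  Latitude: 56 + 51.61/60 = 56.8601667
  hemisphere S, so the sign is −
  Longitude: 22.638′ = 0.377300°; total 179.3773000
  E ⇒ keep positive
Point 5:
  φ: 20 + 58.36/60 = 20.9726667
  N → positive
  Lon: 148 + 52.9899/60 = 148.8831650
  hemisphere W, so the sign is −

1. 82.561200, -46.969017
2. 75.006887, -169.057117
3. -47.823183, -96.351417
4. -56.860167, 179.377300
5. 20.972667, -148.883165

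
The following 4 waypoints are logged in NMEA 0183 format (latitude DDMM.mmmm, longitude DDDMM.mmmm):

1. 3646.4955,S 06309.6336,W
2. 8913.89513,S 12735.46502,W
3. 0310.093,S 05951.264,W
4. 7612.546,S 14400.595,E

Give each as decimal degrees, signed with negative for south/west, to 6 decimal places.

Point 1:
  Latitude: degrees = first 2 digits = 36, minutes = 46.4955; 36 + 46.4955/60 = 36.7749250
  S → negative
  Longitude: degrees = first 3 digits = 63, minutes = 9.6336; 63 + 9.6336/60 = 63.1605600
  W ⇒ negate
Point 2:
  φ: split at 2 digits → 89° and 13.89513′; 89 + 13.89513/60 = 89.2315855
  S ⇒ negate
  λ: degrees = first 3 digits = 127, minutes = 35.46502; 127 + 35.46502/60 = 127.5910837
  W → negative
Point 3:
  φ: degrees = first 2 digits = 3, minutes = 10.093; 3 + 10.093/60 = 3.1682167
  hemisphere S, so the sign is −
  Lon: split at 3 digits → 059° and 51.264′; 59 + 51.264/60 = 59.8544000
  W ⇒ negate
Point 4:
  φ: degrees = first 2 digits = 76, minutes = 12.546; 76 + 12.546/60 = 76.2091000
  S → negative
  Lon: split at 3 digits → 144° and 0.595′; 144 + 0.595/60 = 144.0099167
  E → positive

1. -36.774925, -63.160560
2. -89.231586, -127.591084
3. -3.168217, -59.854400
4. -76.209100, 144.009917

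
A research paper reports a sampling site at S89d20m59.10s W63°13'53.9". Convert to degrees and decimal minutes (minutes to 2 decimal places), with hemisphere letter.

89° 20.99′ S, 63° 13.90′ W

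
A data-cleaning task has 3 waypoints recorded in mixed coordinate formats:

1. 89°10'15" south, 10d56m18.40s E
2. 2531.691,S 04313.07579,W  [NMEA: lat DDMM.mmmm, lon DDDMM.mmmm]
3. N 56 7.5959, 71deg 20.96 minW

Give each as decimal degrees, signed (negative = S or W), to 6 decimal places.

Point 1:
  Lat: 10′ + 15″ = 10.25000′; 89 + 10.25000/60 = 89.1708333
  S → negative
  λ: 10 + 56/60 + 18.4/3600 = 10.9384444
  E ⇒ keep positive
Point 2:
  Lat: split at 2 digits → 25° and 31.691′; 25 + 31.691/60 = 25.5281833
  S → negative
  λ: split at 3 digits → 043° and 13.07579′; 43 + 13.07579/60 = 43.2179298
  W → negative
Point 3:
  Latitude: 7.5959′ = 0.126598°; total 56.1265983
  N ⇒ keep positive
  λ: 71 + 20.96/60 = 71.3493333
  W → negative

1. -89.170833, 10.938444
2. -25.528183, -43.217930
3. 56.126598, -71.349333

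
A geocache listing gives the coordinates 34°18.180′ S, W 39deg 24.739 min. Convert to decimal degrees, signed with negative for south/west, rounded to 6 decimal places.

-34.303000, -39.412317

Latitude: 18.18′ = 0.303000°; total 34.3030000
S ⇒ negate
Longitude: 39 + 24.739/60 = 39.4123167
W → negative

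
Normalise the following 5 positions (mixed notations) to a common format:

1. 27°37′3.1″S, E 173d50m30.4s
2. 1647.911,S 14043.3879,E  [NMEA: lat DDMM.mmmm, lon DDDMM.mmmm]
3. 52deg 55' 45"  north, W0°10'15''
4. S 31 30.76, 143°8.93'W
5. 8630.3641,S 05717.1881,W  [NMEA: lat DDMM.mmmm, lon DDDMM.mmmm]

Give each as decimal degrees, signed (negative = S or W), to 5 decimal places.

1. -27.61753, 173.84178
2. -16.79852, 140.72313
3. 52.92917, -0.17083
4. -31.51267, -143.14883
5. -86.50607, -57.28647

Point 1:
  φ: 27° + 37/60 + 3.1/3600 = 27 + 0.616667 + 0.000861 = 27.617528
  S ⇒ negate
  Longitude: 173 + 50/60 + 30.4/3600 = 173.841778
  E ⇒ keep positive
Point 2:
  Latitude: split at 2 digits → 16° and 47.911′; 16 + 47.911/60 = 16.798517
  S ⇒ negate
  Longitude: degrees = first 3 digits = 140, minutes = 43.3879; 140 + 43.3879/60 = 140.723132
  E → positive
Point 3:
  Lat: 52 + 55/60 + 45/3600 = 52.929167
  N ⇒ keep positive
  Lon: 0 + 10/60 + 15/3600 = 0.170833
  hemisphere W, so the sign is −
Point 4:
  φ: 30.76′ = 0.512667°; total 31.512667
  S ⇒ negate
  Lon: 143 + 8.93/60 = 143.148833
  W → negative
Point 5:
  Latitude: degrees = first 2 digits = 86, minutes = 30.3641; 86 + 30.3641/60 = 86.506068
  S → negative
  λ: split at 3 digits → 057° and 17.1881′; 57 + 17.1881/60 = 57.286468
  W ⇒ negate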